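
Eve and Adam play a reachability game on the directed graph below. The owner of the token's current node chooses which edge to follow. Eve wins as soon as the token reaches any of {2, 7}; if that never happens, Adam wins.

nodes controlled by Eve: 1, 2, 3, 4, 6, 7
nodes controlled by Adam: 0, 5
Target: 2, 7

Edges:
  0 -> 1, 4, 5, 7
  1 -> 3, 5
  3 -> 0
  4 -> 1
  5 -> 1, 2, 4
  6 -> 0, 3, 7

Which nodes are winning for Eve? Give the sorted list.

A0 = {2, 7}
A1: add {6} — 6 (Eve) has 6→7.
A2 = A1; e.g. 0 (Adam) can still go to 1. Fixed point.
Eve's winning region = {2, 6, 7}.

2, 6, 7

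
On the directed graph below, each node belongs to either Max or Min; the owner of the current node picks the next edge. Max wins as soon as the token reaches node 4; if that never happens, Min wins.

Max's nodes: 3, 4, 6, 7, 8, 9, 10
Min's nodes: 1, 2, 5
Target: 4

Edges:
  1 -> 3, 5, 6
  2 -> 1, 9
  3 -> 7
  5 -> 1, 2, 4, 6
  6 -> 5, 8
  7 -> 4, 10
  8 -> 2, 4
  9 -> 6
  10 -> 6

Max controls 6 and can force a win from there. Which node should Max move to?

A0 = {4}
A1: add {7, 8} — 7 (Max) has 7→4; 8 (Max) has 8→4.
A2: add {3, 6} — 3 (Max) has 3→7; 6 (Max) has 6→8.
A3: add {9, 10} — 9 (Max) has 9→6; 10 (Max) has 10→6.
A4 = A3; e.g. 1 (Min) can still go to 5. Fixed point.
From 6, successor 8 is in the attractor (rank 1); the other successor 5 is not.

8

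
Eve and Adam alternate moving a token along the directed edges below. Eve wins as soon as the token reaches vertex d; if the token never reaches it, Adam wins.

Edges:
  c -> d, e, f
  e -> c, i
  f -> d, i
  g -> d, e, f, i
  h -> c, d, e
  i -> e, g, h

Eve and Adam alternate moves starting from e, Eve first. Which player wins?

Track states (vertex, player-to-move).
A0 = {(d,Eve), (d,Adam)}
A1: add {(c,Eve), (f,Eve), (g,Eve), (h,Eve)}.
A2 = A1; e.g. (c,Adam) stays out. (e,Eve) never enters ⇒ Adam avoids the target.

Adam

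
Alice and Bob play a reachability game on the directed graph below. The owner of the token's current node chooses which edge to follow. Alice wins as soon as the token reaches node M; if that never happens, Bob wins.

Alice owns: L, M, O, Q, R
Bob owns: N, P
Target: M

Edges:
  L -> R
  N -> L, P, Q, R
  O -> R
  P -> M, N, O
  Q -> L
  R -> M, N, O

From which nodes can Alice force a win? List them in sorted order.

A0 = {M}
A1: add {R} — R (Alice) has R→M.
A2: add {L, O} — L (Alice) has L→R; O (Alice) has O→R.
A3: add {Q} — Q (Alice) has Q→L.
A4 = A3; e.g. N (Bob) can still go to P. Fixed point.
Alice's winning region = {L, M, O, Q, R}.

L, M, O, Q, R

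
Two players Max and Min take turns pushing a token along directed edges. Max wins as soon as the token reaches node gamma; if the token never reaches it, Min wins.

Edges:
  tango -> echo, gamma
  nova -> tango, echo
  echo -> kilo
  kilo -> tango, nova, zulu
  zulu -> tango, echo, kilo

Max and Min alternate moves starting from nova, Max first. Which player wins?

Track states (vertex, player-to-move).
A0 = {(gamma,Max), (gamma,Min)}
A1: add {(tango,Max)}.
A2 = A1; e.g. (tango,Min) stays out. (nova,Max) never enters ⇒ Min avoids the target.

Min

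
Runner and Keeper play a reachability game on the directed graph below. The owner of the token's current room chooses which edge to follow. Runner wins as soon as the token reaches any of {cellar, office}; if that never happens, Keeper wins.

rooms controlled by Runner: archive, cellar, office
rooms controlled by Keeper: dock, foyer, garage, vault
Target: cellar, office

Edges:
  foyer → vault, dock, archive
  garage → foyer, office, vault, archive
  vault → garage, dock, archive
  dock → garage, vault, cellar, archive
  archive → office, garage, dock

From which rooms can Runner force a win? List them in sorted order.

archive, cellar, office

A0 = {cellar, office}
A1: add {archive} — archive (Runner) has archive→office.
A2 = A1; e.g. foyer (Keeper) can still go to vault. Fixed point.
Runner's winning region = {archive, cellar, office}.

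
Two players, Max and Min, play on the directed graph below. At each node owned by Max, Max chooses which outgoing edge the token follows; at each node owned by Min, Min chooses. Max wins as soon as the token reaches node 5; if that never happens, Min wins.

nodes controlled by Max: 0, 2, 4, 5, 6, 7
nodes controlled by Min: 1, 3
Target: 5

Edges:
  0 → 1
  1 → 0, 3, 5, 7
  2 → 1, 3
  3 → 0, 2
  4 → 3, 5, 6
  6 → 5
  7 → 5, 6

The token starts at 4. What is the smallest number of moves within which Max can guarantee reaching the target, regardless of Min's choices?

1

A0 = {5}
A1: add {4, 6, 7} — 4 (Max) has 4→5; 6 (Max) has 6→5; 7 (Max) has 7→5.
A2 = A1; e.g. 0 (Max) has no edge into A1. Fixed point.
4 enters the attractor at level 1, so Max can force the target in 1 move from there.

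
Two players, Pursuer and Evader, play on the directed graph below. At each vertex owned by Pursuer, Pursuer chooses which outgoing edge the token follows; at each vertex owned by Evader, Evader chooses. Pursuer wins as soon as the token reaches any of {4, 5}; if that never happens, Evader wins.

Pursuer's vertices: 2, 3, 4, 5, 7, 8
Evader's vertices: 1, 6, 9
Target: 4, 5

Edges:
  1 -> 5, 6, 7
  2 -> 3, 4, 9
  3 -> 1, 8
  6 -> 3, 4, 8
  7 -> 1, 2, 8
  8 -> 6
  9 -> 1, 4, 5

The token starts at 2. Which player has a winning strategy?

A0 = {4, 5}
A1: add {2} — 2 (Pursuer) has 2→4.
2 ∈ A1, so Pursuer can force the target.

Pursuer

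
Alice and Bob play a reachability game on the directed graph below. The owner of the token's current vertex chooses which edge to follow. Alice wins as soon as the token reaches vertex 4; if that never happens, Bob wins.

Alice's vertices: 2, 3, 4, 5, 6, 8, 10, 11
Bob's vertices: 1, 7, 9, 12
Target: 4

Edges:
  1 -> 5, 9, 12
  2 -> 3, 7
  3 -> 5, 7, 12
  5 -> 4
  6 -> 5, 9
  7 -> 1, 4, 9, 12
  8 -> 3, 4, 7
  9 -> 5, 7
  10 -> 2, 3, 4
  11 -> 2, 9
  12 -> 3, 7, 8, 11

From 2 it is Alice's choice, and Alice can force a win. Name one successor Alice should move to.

3

A0 = {4}
A1: add {5, 8, 10} — 5 (Alice) has 5→4; 8 (Alice) has 8→4; 10 (Alice) has 10→4.
A2: add {3, 6} — 3 (Alice) has 3→5; 6 (Alice) has 6→5.
A3: add {2} — 2 (Alice) has 2→3.
A4: add {11} — 11 (Alice) has 11→2.
A5 = A4; e.g. 1 (Bob) can still go to 9. Fixed point.
From 2, successor 3 is in the attractor (rank 2); the other successor 7 is not.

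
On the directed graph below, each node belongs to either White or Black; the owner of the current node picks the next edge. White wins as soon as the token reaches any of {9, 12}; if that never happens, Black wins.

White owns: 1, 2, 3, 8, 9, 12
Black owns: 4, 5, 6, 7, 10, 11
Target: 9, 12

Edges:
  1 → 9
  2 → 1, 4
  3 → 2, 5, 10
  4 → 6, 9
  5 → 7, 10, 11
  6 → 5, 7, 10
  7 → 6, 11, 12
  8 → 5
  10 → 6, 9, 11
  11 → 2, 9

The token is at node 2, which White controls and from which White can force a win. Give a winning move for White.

1

A0 = {9, 12}
A1: add {1} — 1 (White) has 1→9.
A2: add {2} — 2 (White) has 2→1.
A3: add {3, 11} — 3 (White) has 3→2; 11 (Black): all of {2, 9} already in.
A4 = A3; e.g. 4 (Black) can still go to 6. Fixed point.
From 2, successor 1 is in the attractor (rank 1); the other successor 4 is not.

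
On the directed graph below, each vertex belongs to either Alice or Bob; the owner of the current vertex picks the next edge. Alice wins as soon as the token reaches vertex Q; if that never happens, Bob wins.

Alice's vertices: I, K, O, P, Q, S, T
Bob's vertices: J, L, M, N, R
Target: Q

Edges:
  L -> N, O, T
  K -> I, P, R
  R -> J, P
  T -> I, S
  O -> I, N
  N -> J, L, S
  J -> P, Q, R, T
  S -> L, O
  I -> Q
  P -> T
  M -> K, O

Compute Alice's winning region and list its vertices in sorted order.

I, K, M, O, P, Q, S, T

A0 = {Q}
A1: add {I} — I (Alice) has I→Q.
A2: add {K, O, T} — K (Alice) has K→I; O (Alice) has O→I; T (Alice) has T→I.
A3: add {M, P, S} — M (Bob): all of {K, O} already in; P (Alice) has P→T; S (Alice) has S→O.
A4 = A3; e.g. J (Bob) can still go to R. Fixed point.
Alice's winning region = {I, K, M, O, P, Q, S, T}.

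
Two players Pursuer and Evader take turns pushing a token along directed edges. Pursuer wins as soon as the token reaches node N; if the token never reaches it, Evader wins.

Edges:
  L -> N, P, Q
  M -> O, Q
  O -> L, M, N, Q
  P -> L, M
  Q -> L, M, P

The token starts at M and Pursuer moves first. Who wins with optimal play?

Track states (vertex, player-to-move).
A0 = {(N,Pursuer), (N,Evader)}
A1: add {(L,Pursuer), (O,Pursuer)}.
A2 = A1; e.g. (L,Evader) stays out. (M,Pursuer) never enters ⇒ Evader avoids the target.

Evader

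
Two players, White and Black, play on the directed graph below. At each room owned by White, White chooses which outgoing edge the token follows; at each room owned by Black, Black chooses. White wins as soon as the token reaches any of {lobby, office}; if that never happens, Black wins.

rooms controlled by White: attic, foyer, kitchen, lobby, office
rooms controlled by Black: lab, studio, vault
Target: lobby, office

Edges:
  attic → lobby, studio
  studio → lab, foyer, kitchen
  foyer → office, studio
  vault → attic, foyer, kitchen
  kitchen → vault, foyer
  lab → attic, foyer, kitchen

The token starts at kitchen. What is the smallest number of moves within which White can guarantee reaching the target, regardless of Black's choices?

2

A0 = {lobby, office}
A1: add {attic, foyer} — attic (White) has attic→lobby; foyer (White) has foyer→office.
A2: add {kitchen} — kitchen (White) has kitchen→foyer.
kitchen enters the attractor at level 2, so White can force the target in 2 moves from there.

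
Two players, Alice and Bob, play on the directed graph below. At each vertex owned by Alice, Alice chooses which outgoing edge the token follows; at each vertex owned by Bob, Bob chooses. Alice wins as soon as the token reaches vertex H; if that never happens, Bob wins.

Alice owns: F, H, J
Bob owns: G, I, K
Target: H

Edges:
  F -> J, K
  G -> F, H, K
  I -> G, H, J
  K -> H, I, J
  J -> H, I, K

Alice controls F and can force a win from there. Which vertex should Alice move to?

A0 = {H}
A1: add {J} — J (Alice) has J→H.
A2: add {F} — F (Alice) has F→J.
A3 = A2; e.g. G (Bob) can still go to K. Fixed point.
From F, successor J is in the attractor (rank 1); the other successor K is not.

J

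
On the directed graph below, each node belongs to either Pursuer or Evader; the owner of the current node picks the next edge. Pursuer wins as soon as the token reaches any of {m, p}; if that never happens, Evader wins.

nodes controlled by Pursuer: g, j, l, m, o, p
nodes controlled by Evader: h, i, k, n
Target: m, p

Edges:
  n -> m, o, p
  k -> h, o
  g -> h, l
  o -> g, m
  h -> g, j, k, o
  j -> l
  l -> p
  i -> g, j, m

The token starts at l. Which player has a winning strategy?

Pursuer

A0 = {m, p}
A1: add {l, o} — l (Pursuer) has l→p; o (Pursuer) has o→m.
l ∈ A1, so Pursuer can force the target.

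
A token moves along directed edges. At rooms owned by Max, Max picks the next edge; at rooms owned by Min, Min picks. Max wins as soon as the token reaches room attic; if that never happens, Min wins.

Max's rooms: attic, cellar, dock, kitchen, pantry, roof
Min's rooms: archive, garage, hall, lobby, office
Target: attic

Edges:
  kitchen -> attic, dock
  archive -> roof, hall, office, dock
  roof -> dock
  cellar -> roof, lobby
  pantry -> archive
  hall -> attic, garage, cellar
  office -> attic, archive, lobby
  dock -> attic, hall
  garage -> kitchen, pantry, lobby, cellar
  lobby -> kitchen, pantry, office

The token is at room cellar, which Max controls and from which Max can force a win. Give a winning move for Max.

roof

A0 = {attic}
A1: add {dock, kitchen} — kitchen (Max) has kitchen→attic; dock (Max) has dock→attic.
A2: add {roof} — roof (Max) has roof→dock.
A3: add {cellar} — cellar (Max) has cellar→roof.
A4 = A3; e.g. pantry (Max) has no edge into A3. Fixed point.
From cellar, successor roof is in the attractor (rank 2); the other successor lobby is not.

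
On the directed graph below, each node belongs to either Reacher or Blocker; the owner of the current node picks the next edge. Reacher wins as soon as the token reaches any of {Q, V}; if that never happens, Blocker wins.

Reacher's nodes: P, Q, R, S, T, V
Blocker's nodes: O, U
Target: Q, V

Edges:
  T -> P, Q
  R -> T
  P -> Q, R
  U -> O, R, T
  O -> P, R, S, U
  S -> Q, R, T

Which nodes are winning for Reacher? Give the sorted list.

P, Q, R, S, T, V

A0 = {Q, V}
A1: add {P, S, T} — P (Reacher) has P→Q; S (Reacher) has S→Q; T (Reacher) has T→Q.
A2: add {R} — R (Reacher) has R→T.
A3 = A2; e.g. O (Blocker) can still go to U. Fixed point.
Reacher's winning region = {P, Q, R, S, T, V}.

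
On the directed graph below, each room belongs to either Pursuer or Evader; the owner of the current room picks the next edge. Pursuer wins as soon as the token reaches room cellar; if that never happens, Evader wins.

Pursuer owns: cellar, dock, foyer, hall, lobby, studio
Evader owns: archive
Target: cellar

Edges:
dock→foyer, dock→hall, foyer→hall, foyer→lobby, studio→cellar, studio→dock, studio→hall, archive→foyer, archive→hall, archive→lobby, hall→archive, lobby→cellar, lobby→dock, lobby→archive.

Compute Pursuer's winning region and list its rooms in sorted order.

A0 = {cellar}
A1: add {lobby, studio} — studio (Pursuer) has studio→cellar; lobby (Pursuer) has lobby→cellar.
A2: add {foyer} — foyer (Pursuer) has foyer→lobby.
A3: add {dock} — dock (Pursuer) has dock→foyer.
A4 = A3; e.g. archive (Evader) can still go to hall. Fixed point.
Pursuer's winning region = {cellar, dock, foyer, lobby, studio}.

cellar, dock, foyer, lobby, studio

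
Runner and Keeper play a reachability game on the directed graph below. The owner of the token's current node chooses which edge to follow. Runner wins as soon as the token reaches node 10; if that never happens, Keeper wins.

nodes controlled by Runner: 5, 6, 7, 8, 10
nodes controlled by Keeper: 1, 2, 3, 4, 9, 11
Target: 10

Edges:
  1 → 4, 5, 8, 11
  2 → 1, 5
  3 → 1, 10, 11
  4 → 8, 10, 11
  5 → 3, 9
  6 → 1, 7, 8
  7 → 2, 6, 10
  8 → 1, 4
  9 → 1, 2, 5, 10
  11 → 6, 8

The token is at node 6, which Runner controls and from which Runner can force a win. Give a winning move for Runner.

7

A0 = {10}
A1: add {7} — 7 (Runner) has 7→10.
A2: add {6} — 6 (Runner) has 6→7.
A3 = A2; e.g. 1 (Keeper) can still go to 4. Fixed point.
From 6, successor 7 is in the attractor (rank 1); the other successors 1, 8 are not.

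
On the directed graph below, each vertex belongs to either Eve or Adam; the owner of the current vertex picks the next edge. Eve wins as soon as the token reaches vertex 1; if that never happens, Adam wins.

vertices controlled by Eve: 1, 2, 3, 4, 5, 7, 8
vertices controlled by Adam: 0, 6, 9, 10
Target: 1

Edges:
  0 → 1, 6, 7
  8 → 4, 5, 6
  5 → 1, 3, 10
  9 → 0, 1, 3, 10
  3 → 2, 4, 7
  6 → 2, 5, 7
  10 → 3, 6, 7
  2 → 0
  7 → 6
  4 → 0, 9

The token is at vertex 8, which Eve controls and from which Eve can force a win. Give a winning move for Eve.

A0 = {1}
A1: add {5} — 5 (Eve) has 5→1.
A2: add {8} — 8 (Eve) has 8→5.
A3 = A2; e.g. 0 (Adam) can still go to 6. Fixed point.
From 8, successor 5 is in the attractor (rank 1); the other successors 4, 6 are not.

5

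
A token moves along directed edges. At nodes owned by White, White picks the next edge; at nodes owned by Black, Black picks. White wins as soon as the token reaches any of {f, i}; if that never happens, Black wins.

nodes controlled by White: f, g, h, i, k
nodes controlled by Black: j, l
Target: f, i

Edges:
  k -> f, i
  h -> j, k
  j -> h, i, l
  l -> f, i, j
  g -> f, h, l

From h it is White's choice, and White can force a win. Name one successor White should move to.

A0 = {f, i}
A1: add {g, k} — g (White) has g→f; k (White) has k→f.
A2: add {h} — h (White) has h→k.
A3 = A2; e.g. j (Black) can still go to l. Fixed point.
From h, successor k is in the attractor (rank 1); the other successor j is not.

k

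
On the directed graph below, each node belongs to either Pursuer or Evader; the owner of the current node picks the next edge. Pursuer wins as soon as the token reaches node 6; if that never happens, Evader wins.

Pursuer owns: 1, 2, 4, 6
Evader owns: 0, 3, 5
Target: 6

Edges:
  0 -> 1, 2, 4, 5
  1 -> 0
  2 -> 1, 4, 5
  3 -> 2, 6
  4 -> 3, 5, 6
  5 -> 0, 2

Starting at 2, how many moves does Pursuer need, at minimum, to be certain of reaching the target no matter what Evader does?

A0 = {6}
A1: add {4} — 4 (Pursuer) has 4→6.
A2: add {2} — 2 (Pursuer) has 2→4.
2 enters the attractor at level 2, so Pursuer can force the target in 2 moves from there.

2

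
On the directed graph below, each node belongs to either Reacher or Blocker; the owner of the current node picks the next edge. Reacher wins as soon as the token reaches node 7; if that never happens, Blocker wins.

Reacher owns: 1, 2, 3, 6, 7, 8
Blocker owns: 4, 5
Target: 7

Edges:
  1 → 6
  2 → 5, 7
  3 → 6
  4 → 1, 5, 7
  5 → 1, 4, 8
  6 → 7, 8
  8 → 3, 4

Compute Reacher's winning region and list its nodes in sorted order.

A0 = {7}
A1: add {2, 6} — 2 (Reacher) has 2→7; 6 (Reacher) has 6→7.
A2: add {1, 3} — 1 (Reacher) has 1→6; 3 (Reacher) has 3→6.
A3: add {8} — 8 (Reacher) has 8→3.
A4 = A3; e.g. 4 (Blocker) can still go to 5. Fixed point.
Reacher's winning region = {1, 2, 3, 6, 7, 8}.

1, 2, 3, 6, 7, 8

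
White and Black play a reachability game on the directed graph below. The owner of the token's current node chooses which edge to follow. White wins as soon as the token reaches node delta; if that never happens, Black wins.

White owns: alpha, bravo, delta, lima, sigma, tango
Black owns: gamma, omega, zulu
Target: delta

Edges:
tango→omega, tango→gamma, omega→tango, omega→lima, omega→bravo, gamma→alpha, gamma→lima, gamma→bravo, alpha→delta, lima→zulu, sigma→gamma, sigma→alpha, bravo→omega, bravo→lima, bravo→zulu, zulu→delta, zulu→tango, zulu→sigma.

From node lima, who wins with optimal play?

Black

A0 = {delta}
A1: add {alpha} — alpha (White) has alpha→delta.
A2: add {sigma} — sigma (White) has sigma→alpha.
A3 = A2; e.g. tango (White) has no edge into A2. Fixed point.
lima never enters the attractor, so Black can avoid the target forever.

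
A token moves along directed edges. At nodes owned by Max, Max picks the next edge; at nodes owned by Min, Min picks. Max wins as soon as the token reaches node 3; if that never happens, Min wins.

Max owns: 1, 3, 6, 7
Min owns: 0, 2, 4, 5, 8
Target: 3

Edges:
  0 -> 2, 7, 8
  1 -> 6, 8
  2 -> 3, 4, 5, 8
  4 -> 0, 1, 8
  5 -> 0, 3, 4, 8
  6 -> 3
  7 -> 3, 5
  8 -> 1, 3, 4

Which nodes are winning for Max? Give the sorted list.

1, 3, 6, 7

A0 = {3}
A1: add {6, 7} — 6 (Max) has 6→3; 7 (Max) has 7→3.
A2: add {1} — 1 (Max) has 1→6.
A3 = A2; e.g. 0 (Min) can still go to 2. Fixed point.
Max's winning region = {1, 3, 6, 7}.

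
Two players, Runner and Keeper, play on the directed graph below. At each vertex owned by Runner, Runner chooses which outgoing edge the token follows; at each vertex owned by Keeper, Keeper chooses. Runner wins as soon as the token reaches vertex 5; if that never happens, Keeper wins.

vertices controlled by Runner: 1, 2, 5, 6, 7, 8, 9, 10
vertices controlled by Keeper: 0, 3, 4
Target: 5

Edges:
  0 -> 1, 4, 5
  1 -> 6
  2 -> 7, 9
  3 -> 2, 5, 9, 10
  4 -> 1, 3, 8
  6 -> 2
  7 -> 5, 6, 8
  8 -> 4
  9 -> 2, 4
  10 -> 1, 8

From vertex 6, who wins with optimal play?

Runner

A0 = {5}
A1: add {7} — 7 (Runner) has 7→5.
A2: add {2} — 2 (Runner) has 2→7.
A3: add {6, 9} — 6 (Runner) has 6→2; 9 (Runner) has 9→2.
6 ∈ A3, so Runner can force the target.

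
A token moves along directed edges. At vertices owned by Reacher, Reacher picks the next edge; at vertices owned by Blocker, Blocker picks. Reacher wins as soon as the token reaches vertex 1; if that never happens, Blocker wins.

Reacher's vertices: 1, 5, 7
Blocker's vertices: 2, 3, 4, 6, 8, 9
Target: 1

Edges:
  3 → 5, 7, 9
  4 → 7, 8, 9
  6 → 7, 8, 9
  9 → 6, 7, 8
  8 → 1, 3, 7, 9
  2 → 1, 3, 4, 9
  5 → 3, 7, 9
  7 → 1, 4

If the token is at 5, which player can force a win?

Reacher

A0 = {1}
A1: add {7} — 7 (Reacher) has 7→1.
A2: add {5} — 5 (Reacher) has 5→7.
A3 = A2; e.g. 2 (Blocker) can still go to 3. Fixed point.
5 ∈ A2, so Reacher can force the target.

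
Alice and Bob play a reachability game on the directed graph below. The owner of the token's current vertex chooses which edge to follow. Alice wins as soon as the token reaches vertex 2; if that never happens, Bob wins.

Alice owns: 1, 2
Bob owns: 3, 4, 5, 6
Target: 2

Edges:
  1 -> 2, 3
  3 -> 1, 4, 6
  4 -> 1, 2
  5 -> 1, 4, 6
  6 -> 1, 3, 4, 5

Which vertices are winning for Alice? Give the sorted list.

1, 2, 4

A0 = {2}
A1: add {1} — 1 (Alice) has 1→2.
A2: add {4} — 4 (Bob): all of {1, 2} already in.
A3 = A2; e.g. 3 (Bob) can still go to 6. Fixed point.
Alice's winning region = {1, 2, 4}.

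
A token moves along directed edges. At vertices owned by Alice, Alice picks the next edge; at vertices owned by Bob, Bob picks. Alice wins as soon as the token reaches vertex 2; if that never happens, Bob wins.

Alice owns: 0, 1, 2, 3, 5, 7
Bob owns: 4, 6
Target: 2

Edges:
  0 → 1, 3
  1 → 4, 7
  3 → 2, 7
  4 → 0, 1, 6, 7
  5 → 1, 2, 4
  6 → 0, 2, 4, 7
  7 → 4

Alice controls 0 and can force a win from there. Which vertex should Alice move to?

A0 = {2}
A1: add {3, 5} — 3 (Alice) has 3→2; 5 (Alice) has 5→2.
A2: add {0} — 0 (Alice) has 0→3.
A3 = A2; e.g. 1 (Alice) has no edge into A2. Fixed point.
From 0, successor 3 is in the attractor (rank 1); the other successor 1 is not.

3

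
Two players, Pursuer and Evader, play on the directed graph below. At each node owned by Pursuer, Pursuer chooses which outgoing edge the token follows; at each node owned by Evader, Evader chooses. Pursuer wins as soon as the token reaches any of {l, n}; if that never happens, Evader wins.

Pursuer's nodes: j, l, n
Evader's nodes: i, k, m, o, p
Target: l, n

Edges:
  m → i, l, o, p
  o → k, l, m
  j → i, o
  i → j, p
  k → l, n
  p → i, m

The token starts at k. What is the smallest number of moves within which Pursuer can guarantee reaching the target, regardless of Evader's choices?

1

A0 = {l, n}
A1: add {k} — k (Evader): all of {l, n} already in.
A2 = A1; e.g. i (Evader) can still go to j. Fixed point.
k enters the attractor at level 1, so Pursuer can force the target in 1 move from there.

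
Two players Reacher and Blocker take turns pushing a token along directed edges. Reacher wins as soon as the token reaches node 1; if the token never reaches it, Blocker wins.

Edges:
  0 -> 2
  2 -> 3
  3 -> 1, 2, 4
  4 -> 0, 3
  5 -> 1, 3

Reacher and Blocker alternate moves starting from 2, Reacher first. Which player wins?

Blocker

Track states (vertex, player-to-move).
A0 = {(1,Reacher), (1,Blocker)}
A1: add {(3,Reacher), (5,Reacher)}.
A2: add {(2,Blocker), (5,Blocker)}.
A3: add {(0,Reacher)}.
A4: add {(4,Blocker)}.
A5 = A4; e.g. (0,Blocker) stays out. (2,Reacher) never enters ⇒ Blocker avoids the target.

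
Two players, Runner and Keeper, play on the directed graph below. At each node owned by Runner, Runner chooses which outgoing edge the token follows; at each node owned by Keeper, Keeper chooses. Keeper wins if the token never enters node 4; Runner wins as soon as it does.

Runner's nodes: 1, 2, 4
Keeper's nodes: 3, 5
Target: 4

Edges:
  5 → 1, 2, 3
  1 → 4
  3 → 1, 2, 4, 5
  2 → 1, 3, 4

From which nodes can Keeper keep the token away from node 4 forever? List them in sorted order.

3, 5

A0 = {4}
A1: add {1, 2} — 1 (Runner) has 1→4; 2 (Runner) has 2→4.
A2 = A1; e.g. 3 (Keeper) can still go to 5. Fixed point.
Runner's attractor = {1, 2, 4}; Keeper avoids the target exactly from the complement.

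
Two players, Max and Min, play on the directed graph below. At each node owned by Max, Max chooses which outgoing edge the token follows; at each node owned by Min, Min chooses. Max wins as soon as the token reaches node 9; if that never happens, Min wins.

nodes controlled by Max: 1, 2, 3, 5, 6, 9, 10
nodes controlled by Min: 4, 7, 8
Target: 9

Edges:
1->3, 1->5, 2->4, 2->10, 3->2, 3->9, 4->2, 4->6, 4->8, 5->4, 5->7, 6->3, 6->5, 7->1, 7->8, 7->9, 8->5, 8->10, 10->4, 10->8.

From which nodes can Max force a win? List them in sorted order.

A0 = {9}
A1: add {3} — 3 (Max) has 3→9.
A2: add {1, 6} — 1 (Max) has 1→3; 6 (Max) has 6→3.
A3 = A2; e.g. 2 (Max) has no edge into A2. Fixed point.
Max's winning region = {1, 3, 6, 9}.

1, 3, 6, 9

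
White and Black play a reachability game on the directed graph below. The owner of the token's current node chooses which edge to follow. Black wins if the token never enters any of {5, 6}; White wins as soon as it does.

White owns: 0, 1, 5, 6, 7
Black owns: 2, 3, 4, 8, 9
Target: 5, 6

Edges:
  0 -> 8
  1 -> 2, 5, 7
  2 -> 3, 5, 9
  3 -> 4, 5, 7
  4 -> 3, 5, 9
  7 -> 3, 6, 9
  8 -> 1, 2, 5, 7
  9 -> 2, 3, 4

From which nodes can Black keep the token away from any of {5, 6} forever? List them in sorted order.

A0 = {5, 6}
A1: add {1, 7} — 1 (White) has 1→5; 7 (White) has 7→6.
A2 = A1; e.g. 0 (White) has no edge into A1. Fixed point.
White's attractor = {1, 5, 6, 7}; Black avoids the target exactly from the complement.

0, 2, 3, 4, 8, 9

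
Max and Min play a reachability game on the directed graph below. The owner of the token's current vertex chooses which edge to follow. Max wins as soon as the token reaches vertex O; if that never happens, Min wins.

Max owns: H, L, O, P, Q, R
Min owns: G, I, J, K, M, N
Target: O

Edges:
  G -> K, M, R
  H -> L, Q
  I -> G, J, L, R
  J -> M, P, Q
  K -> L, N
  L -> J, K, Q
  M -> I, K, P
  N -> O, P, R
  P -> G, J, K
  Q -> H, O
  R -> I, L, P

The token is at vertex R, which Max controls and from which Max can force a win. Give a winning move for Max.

L

A0 = {O}
A1: add {Q} — Q (Max) has Q→O.
A2: add {H, L} — H (Max) has H→Q; L (Max) has L→Q.
A3: add {R} — R (Max) has R→L.
A4 = A3; e.g. G (Min) can still go to K. Fixed point.
From R, successor L is in the attractor (rank 2); the other successors I, P are not.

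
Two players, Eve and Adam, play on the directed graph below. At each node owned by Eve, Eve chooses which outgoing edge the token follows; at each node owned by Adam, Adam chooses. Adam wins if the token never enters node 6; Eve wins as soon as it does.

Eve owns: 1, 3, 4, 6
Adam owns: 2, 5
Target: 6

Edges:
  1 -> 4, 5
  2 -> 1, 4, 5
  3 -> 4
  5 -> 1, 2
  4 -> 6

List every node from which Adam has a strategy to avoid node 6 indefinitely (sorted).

A0 = {6}
A1: add {4} — 4 (Eve) has 4→6.
A2: add {1, 3} — 1 (Eve) has 1→4; 3 (Eve) has 3→4.
A3 = A2; e.g. 2 (Adam) can still go to 5. Fixed point.
Eve's attractor = {1, 3, 4, 6}; Adam avoids the target exactly from the complement.

2, 5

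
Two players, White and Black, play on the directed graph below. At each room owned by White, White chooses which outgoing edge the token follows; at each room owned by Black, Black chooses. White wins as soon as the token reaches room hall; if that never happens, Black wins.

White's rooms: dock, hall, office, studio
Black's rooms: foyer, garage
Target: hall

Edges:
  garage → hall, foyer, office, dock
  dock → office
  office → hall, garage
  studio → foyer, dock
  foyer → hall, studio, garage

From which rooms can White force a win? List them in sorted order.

dock, hall, office, studio

A0 = {hall}
A1: add {office} — office (White) has office→hall.
A2: add {dock} — dock (White) has dock→office.
A3: add {studio} — studio (White) has studio→dock.
A4 = A3; e.g. foyer (Black) can still go to garage. Fixed point.
White's winning region = {dock, hall, office, studio}.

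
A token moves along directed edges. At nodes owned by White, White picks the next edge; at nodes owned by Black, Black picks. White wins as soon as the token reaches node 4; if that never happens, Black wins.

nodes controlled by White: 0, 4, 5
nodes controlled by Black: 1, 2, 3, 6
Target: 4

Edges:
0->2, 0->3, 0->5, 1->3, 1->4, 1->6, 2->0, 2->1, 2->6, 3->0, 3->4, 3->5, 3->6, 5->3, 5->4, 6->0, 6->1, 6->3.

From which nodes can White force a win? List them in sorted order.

0, 4, 5

A0 = {4}
A1: add {5} — 5 (White) has 5→4.
A2: add {0} — 0 (White) has 0→5.
A3 = A2; e.g. 1 (Black) can still go to 3. Fixed point.
White's winning region = {0, 4, 5}.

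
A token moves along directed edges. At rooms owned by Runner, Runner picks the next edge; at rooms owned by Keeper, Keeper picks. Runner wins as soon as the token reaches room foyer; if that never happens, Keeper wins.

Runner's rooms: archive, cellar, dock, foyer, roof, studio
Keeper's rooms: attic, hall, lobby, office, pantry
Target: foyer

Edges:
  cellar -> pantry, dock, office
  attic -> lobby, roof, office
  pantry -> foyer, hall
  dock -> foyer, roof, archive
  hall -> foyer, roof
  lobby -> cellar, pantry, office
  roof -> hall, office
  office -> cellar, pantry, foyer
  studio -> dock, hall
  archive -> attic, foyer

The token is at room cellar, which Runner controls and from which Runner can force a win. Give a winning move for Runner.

A0 = {foyer}
A1: add {archive, dock} — dock (Runner) has dock→foyer; archive (Runner) has archive→foyer.
A2: add {cellar, studio} — cellar (Runner) has cellar→dock; studio (Runner) has studio→dock.
A3 = A2; e.g. attic (Keeper) can still go to lobby. Fixed point.
From cellar, successor dock is in the attractor (rank 1); the other successors office, pantry are not.

dock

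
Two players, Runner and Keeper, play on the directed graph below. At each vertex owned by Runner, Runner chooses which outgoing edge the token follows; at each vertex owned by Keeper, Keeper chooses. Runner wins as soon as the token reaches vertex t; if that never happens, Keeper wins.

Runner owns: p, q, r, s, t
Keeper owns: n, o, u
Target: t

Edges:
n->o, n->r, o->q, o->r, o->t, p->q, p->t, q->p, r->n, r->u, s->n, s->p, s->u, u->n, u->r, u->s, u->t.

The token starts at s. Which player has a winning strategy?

A0 = {t}
A1: add {p} — p (Runner) has p→t.
A2: add {q, s} — q (Runner) has q→p; s (Runner) has s→p.
A3 = A2; e.g. n (Keeper) can still go to o. Fixed point.
s ∈ A2, so Runner can force the target.

Runner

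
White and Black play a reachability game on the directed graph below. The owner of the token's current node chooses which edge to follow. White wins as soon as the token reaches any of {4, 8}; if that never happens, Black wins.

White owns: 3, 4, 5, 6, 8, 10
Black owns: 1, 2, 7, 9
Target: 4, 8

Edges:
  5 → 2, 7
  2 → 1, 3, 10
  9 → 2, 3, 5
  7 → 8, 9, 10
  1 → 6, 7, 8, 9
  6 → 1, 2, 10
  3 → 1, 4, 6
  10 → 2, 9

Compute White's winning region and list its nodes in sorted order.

3, 4, 8

A0 = {4, 8}
A1: add {3} — 3 (White) has 3→4.
A2 = A1; e.g. 1 (Black) can still go to 6. Fixed point.
White's winning region = {3, 4, 8}.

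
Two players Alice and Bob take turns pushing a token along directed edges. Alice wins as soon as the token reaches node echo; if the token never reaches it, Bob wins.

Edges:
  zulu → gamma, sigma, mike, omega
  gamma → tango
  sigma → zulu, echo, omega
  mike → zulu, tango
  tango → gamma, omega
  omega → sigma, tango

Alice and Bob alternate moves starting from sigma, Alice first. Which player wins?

Track states (vertex, player-to-move).
A0 = {(echo,Alice), (echo,Bob)}
A1: add {(sigma,Alice)}.
(sigma,Alice) ∈ A1 ⇒ Alice forces the target.

Alice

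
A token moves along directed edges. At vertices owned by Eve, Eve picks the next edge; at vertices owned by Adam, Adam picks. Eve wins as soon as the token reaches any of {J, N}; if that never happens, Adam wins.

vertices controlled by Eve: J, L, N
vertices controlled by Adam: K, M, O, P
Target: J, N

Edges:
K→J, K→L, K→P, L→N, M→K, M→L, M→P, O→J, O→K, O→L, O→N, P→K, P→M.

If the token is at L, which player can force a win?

A0 = {J, N}
A1: add {L} — L (Eve) has L→N.
A2 = A1; e.g. K (Adam) can still go to P. Fixed point.
L ∈ A1, so Eve can force the target.

Eve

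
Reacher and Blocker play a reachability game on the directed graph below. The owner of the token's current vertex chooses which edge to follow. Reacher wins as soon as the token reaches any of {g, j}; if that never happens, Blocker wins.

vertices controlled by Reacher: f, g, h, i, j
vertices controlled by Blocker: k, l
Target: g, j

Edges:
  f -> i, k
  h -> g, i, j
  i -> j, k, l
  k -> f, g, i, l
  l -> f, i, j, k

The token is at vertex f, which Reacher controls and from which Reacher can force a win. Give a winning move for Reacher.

i

A0 = {g, j}
A1: add {h, i} — h (Reacher) has h→g; i (Reacher) has i→j.
A2: add {f} — f (Reacher) has f→i.
A3 = A2; e.g. k (Blocker) can still go to l. Fixed point.
From f, successor i is in the attractor (rank 1); the other successor k is not.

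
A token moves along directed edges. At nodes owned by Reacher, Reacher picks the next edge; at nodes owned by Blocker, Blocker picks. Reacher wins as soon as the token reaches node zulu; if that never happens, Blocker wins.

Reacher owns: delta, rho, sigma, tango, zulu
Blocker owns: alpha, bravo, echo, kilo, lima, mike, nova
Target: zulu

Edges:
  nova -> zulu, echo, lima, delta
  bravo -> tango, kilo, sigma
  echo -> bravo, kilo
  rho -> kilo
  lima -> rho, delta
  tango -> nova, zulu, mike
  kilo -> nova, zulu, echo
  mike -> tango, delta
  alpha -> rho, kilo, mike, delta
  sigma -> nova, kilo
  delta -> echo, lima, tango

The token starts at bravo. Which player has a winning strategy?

A0 = {zulu}
A1: add {tango} — tango (Reacher) has tango→zulu.
A2: add {delta} — delta (Reacher) has delta→tango.
A3: add {mike} — mike (Blocker): all of {tango, delta} already in.
A4 = A3; e.g. nova (Blocker) can still go to echo. Fixed point.
bravo never enters the attractor, so Blocker can avoid the target forever.

Blocker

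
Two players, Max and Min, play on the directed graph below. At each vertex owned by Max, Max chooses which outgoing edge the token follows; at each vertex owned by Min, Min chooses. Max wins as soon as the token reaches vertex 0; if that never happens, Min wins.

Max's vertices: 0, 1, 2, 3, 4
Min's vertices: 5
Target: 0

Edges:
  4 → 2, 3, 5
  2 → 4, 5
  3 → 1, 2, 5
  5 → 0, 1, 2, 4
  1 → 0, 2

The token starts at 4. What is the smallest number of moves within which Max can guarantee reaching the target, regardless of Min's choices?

3

A0 = {0}
A1: add {1} — 1 (Max) has 1→0.
A2: add {3} — 3 (Max) has 3→1.
A3: add {4} — 4 (Max) has 4→3.
4 enters the attractor at level 3, so Max can force the target in 3 moves from there.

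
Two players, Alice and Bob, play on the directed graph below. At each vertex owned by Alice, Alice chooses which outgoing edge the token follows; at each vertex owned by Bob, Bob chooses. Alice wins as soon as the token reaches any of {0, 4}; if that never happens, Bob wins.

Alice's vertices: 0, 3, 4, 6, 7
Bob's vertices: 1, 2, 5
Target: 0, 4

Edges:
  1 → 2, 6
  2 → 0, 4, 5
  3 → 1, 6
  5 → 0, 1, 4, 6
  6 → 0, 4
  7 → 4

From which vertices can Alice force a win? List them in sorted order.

0, 3, 4, 6, 7

A0 = {0, 4}
A1: add {6, 7} — 6 (Alice) has 6→0; 7 (Alice) has 7→4.
A2: add {3} — 3 (Alice) has 3→6.
A3 = A2; e.g. 1 (Bob) can still go to 2. Fixed point.
Alice's winning region = {0, 3, 4, 6, 7}.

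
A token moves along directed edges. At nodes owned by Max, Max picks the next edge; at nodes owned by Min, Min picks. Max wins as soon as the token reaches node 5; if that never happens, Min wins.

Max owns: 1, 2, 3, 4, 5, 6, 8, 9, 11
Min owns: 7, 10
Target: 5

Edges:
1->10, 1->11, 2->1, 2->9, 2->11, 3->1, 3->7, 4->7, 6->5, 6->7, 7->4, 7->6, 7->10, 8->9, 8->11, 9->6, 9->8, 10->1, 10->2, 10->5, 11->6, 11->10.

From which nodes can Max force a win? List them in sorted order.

A0 = {5}
A1: add {6} — 6 (Max) has 6→5.
A2: add {9, 11} — 9 (Max) has 9→6; 11 (Max) has 11→6.
A3: add {1, 2, 8} — 1 (Max) has 1→11; 2 (Max) has 2→9; 8 (Max) has 8→9.
A4: add {3, 10} — 3 (Max) has 3→1; 10 (Min): all of {1, 2, 5} already in.
A5 = A4; e.g. 4 (Max) has no edge into A4. Fixed point.
Max's winning region = {1, 2, 3, 5, 6, 8, 9, 10, 11}.

1, 2, 3, 5, 6, 8, 9, 10, 11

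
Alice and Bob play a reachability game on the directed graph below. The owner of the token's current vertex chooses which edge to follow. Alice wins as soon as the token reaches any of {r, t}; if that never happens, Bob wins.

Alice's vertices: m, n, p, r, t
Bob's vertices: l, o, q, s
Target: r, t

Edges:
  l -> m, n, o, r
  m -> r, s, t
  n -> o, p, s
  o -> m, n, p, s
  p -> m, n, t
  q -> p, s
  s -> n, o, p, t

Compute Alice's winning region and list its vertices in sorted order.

m, n, p, r, t

A0 = {r, t}
A1: add {m, p} — m (Alice) has m→r; p (Alice) has p→t.
A2: add {n} — n (Alice) has n→p.
A3 = A2; e.g. l (Bob) can still go to o. Fixed point.
Alice's winning region = {m, n, p, r, t}.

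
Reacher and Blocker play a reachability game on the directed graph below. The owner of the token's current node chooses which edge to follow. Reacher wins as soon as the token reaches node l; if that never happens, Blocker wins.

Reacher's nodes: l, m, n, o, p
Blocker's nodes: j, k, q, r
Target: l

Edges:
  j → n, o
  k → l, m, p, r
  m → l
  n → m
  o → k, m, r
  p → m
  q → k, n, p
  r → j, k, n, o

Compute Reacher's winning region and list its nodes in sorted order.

A0 = {l}
A1: add {m} — m (Reacher) has m→l.
A2: add {n, o, p} — n (Reacher) has n→m; o (Reacher) has o→m; p (Reacher) has p→m.
A3: add {j} — j (Blocker): all of {n, o} already in.
A4 = A3; e.g. k (Blocker) can still go to r. Fixed point.
Reacher's winning region = {j, l, m, n, o, p}.

j, l, m, n, o, p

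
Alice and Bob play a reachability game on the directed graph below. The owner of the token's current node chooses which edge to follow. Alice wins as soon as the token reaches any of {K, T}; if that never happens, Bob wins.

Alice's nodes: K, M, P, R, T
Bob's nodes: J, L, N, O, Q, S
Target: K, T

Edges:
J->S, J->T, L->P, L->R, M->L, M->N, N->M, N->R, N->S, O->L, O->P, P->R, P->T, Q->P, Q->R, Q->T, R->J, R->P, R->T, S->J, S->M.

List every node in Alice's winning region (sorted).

A0 = {K, T}
A1: add {P, R} — P (Alice) has P→T; R (Alice) has R→T.
A2: add {L, Q} — L (Bob): all of {P, R} already in; Q (Bob): all of {P, R, T} already in.
A3: add {M, O} — M (Alice) has M→L; O (Bob): all of {L, P} already in.
A4 = A3; e.g. J (Bob) can still go to S. Fixed point.
Alice's winning region = {K, L, M, O, P, Q, R, T}.

K, L, M, O, P, Q, R, T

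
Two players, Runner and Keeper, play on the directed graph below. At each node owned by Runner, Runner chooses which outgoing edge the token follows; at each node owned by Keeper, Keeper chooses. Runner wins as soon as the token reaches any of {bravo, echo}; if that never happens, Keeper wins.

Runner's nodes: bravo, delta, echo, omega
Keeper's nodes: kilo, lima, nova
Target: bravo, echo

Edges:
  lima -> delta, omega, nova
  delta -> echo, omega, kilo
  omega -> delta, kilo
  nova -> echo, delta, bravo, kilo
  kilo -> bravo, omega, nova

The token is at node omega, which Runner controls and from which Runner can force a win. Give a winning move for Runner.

delta

A0 = {bravo, echo}
A1: add {delta} — delta (Runner) has delta→echo.
A2: add {omega} — omega (Runner) has omega→delta.
A3 = A2; e.g. lima (Keeper) can still go to nova. Fixed point.
From omega, successor delta is in the attractor (rank 1); the other successor kilo is not.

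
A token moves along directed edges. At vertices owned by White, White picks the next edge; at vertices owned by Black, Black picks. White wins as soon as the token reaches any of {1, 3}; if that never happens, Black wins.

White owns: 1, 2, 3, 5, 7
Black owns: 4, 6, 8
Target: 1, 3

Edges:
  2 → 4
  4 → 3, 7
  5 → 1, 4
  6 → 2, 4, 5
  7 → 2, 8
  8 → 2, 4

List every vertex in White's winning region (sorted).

A0 = {1, 3}
A1: add {5} — 5 (White) has 5→1.
A2 = A1; e.g. 2 (White) has no edge into A1. Fixed point.
White's winning region = {1, 3, 5}.

1, 3, 5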